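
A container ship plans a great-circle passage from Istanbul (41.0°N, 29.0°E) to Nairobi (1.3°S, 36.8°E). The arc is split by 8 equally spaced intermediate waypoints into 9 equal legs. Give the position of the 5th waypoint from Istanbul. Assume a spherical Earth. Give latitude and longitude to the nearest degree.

≈ (18°N, 34°E)

From cos δ = sin φ₁ sin φ₂ + cos φ₁ cos φ₂ cos Δλ, the central angle is δ ≈ 0.749 rad (42.9°).
Interpolate at f = 5/9 with slerp weights a = sin((1−f)δ)/sin δ ≈ 0.480, b = sin(fδ)/sin δ ≈ 0.594.
p = a·p₁ + b·p₂ ≈ (0.792, 0.531, 0.301); φ = arcsin(p_z) ≈ 17.54°, λ = atan2(p_y, p_x) ≈ 33.85°.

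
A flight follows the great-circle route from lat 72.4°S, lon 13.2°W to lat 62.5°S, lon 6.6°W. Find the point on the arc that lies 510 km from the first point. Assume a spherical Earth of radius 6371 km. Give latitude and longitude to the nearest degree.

Convert each endpoint to a unit vector on the sphere (x = cos φ cos λ, y = cos φ sin λ, z = sin φ).
The central angle between the endpoints is δ = arccos(p₁·p₂) ≈ 0.178 rad (10.2°). The total great-circle distance is δ·R ≈ 0.178 × 6371 ≈ 1135 km, so the target fraction is f = 510/1135 ≈ 0.449.
Interpolate at f ≈ 0.449 with slerp weights a = sin((1−f)δ)/sin δ ≈ 0.553, b = sin(fδ)/sin δ ≈ 0.451.
p = a·p₁ + b·p₂ ≈ (0.370, -0.062, -0.927); φ = arcsin(p_z) ≈ -67.98°, λ = atan2(p_y, p_x) ≈ -9.54°.

≈ lat 68°S, lon 10°W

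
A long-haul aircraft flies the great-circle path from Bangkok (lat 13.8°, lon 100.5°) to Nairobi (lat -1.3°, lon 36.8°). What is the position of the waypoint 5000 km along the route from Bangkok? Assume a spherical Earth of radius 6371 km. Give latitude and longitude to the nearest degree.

≈ lat 4°, lon 56°

Convert each endpoint to a unit vector on the sphere (x = cos φ cos λ, y = cos φ sin λ, z = sin φ).
The central angle between the endpoints is δ = arccos(p₁·p₂) ≈ 1.132 rad (64.9°). The total great-circle distance is δ·R ≈ 1.132 × 6371 ≈ 7213 km, so the target fraction is f = 5000/7213 ≈ 0.693.
Interpolate at f ≈ 0.693 with slerp weights a = sin((1−f)δ)/sin δ ≈ 0.376, b = sin(fδ)/sin δ ≈ 0.781.
p = a·p₁ + b·p₂ ≈ (0.558, 0.826, 0.072); φ = arcsin(p_z) ≈ 4.13°, λ = atan2(p_y, p_x) ≈ 55.96°.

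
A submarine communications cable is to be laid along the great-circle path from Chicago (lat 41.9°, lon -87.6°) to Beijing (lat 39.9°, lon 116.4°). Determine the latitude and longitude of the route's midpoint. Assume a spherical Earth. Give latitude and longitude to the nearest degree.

≈ lat 76°, lon -170°

Convert each endpoint to a unit vector on the sphere (x = cos φ cos λ, y = cos φ sin λ, z = sin φ).
The central angle between the endpoints is δ = arccos(p₁·p₂) ≈ 1.664 rad (95.4°).
Interpolate at f = 1/2 with slerp weights a = sin((1−f)δ)/sin δ ≈ 0.743, b = sin(fδ)/sin δ ≈ 0.743.
p = a·p₁ + b·p₂ ≈ (-0.230, -0.042, 0.972); φ = arcsin(p_z) ≈ 76.47°, λ = atan2(p_y, p_x) ≈ -169.67°.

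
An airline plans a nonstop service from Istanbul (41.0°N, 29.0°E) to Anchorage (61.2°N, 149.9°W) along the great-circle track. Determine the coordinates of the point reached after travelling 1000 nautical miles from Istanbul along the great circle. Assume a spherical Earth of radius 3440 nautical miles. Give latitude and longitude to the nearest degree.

Write both endpoints as unit vectors p₁, p₂ with components (cos φ cos λ, cos φ sin λ, sin φ).
The central angle between the endpoints is δ = arccos(p₁·p₂) ≈ 1.358 rad (77.8°). The total great-circle distance is δ·R ≈ 1.358 × 3440 ≈ 4671 nmi, so the target fraction is f = 1000/4671 ≈ 0.214.
Interpolate at f ≈ 0.214 with slerp weights a = sin((1−f)δ)/sin δ ≈ 0.896, b = sin(fδ)/sin δ ≈ 0.293.
p = a·p₁ + b·p₂ ≈ (0.469, 0.257, 0.845); φ = arcsin(p_z) ≈ 57.65°, λ = atan2(p_y, p_x) ≈ 28.71°.

≈ 58°N, 29°E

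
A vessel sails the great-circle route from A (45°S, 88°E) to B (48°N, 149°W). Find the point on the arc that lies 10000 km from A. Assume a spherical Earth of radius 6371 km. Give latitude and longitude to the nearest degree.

Write both endpoints as unit vectors p₁, p₂ with components (cos φ cos λ, cos φ sin λ, sin φ).
The central angle between the endpoints is δ = arccos(p₁·p₂) ≈ 2.471 rad (141.6°). The total great-circle distance is δ·R ≈ 2.471 × 6371 ≈ 15740 km, so the target fraction is f = 10000/15740 ≈ 0.635.
Interpolate at f ≈ 0.635 with slerp weights a = sin((1−f)δ)/sin δ ≈ 1.261, b = sin(fδ)/sin δ ≈ 1.608.
p = a·p₁ + b·p₂ ≈ (-0.891, 0.337, 0.304); φ = arcsin(p_z) ≈ 17.68°, λ = atan2(p_y, p_x) ≈ 159.31°.

≈ (18°N, 159°E)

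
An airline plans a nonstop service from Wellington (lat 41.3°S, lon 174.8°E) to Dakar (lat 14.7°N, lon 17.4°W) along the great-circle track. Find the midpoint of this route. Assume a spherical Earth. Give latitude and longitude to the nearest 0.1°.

Convert each endpoint to a unit vector on the sphere (x = cos φ cos λ, y = cos φ sin λ, z = sin φ).
The central angle between the endpoints is δ = arccos(p₁·p₂) ≈ 2.642 rad (151.4°).
Interpolate at f = 1/2 with slerp weights a = sin((1−f)δ)/sin δ ≈ 2.022, b = sin(fδ)/sin δ ≈ 2.022.
p = a·p₁ + b·p₂ ≈ (0.354, -0.447, -0.822); φ = arcsin(p_z) ≈ -55.24°, λ = atan2(p_y, p_x) ≈ -51.67°.

≈ lat 55.2°S, lon 51.7°W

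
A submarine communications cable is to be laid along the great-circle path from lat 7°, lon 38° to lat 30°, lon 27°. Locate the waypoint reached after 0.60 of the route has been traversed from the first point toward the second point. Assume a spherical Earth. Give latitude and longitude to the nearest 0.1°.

≈ lat 20.9°, lon 31.8°

Write both endpoints as unit vectors p₁, p₂ with components (cos φ cos λ, cos φ sin λ, sin φ).
The central angle between the endpoints is δ = arccos(p₁·p₂) ≈ 0.440 rad (25.2°).
Interpolate at f = 0.60 with slerp weights a = sin((1−f)δ)/sin δ ≈ 0.411, b = sin(fδ)/sin δ ≈ 0.613.
p = a·p₁ + b·p₂ ≈ (0.794, 0.492, 0.356); φ = arcsin(p_z) ≈ 20.88°, λ = atan2(p_y, p_x) ≈ 31.78°.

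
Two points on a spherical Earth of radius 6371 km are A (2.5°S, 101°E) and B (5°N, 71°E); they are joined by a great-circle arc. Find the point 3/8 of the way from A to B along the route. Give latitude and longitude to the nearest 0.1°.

Convert each endpoint to a unit vector on the sphere (x = cos φ cos λ, y = cos φ sin λ, z = sin φ).
The central angle between the endpoints is δ = arccos(p₁·p₂) ≈ 0.539 rad (30.9°).
Interpolate at f = 3/8 with slerp weights a = sin((1−f)δ)/sin δ ≈ 0.644, b = sin(fδ)/sin δ ≈ 0.391.
p = a·p₁ + b·p₂ ≈ (0.004, 1.000, 0.006); φ = arcsin(p_z) ≈ 0.34°, λ = atan2(p_y, p_x) ≈ 89.77°.

≈ (0.3°N, 89.8°E)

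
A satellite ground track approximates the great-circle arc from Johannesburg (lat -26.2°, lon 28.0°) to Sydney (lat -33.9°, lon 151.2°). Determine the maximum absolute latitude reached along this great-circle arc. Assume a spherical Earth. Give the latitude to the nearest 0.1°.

The great circle lies in the plane with unit normal n̂ = (p₁ × p₂)/|p₁ × p₂|.
Here n̂_z ≈ +0.631; the vertex latitude is φ_max = arccos|n̂_z| ≈ 50.8°.
Check via Clairaut: cos φ_max = |cos φ₁| · sin C = cos(26.2°)·sin(135.3°) ≈ 0.631, again giving ≈ 50.8°.

≈ -50.8°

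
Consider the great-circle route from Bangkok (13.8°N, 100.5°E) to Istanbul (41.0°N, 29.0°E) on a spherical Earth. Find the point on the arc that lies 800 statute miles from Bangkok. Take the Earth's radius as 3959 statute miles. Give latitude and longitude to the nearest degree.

≈ 21°N, 91°E

The haversine formula gives a central angle δ ≈ 1.171 rad (67.1°) between the endpoints. The total great-circle distance is δ·R ≈ 1.171 × 3959 ≈ 4637 mi, so the target fraction is f = 800/4637 ≈ 0.173.
Interpolate at f ≈ 0.173 with slerp weights a = sin((1−f)δ)/sin δ ≈ 0.895, b = sin(fδ)/sin δ ≈ 0.218.
p = a·p₁ + b·p₂ ≈ (-0.015, 0.934, 0.356); φ = arcsin(p_z) ≈ 20.88°, λ = atan2(p_y, p_x) ≈ 90.89°.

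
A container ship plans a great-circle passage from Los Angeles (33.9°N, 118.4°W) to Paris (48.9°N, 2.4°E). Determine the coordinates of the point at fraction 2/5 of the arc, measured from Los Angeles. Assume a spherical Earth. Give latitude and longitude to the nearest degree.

The haversine formula gives a central angle δ ≈ 1.429 rad (81.9°) between the endpoints.
Interpolate at f = 2/5 with slerp weights a = sin((1−f)δ)/sin δ ≈ 0.764, b = sin(fδ)/sin δ ≈ 0.547.
p = a·p₁ + b·p₂ ≈ (0.057, -0.543, 0.838); φ = arcsin(p_z) ≈ 56.92°, λ = atan2(p_y, p_x) ≈ -83.96°.

≈ 57°N, 84°W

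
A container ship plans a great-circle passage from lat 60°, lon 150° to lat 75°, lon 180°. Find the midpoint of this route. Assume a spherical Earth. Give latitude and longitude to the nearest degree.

Write both endpoints as unit vectors p₁, p₂ with components (cos φ cos λ, cos φ sin λ, sin φ).
The central angle between the endpoints is δ = arccos(p₁·p₂) ≈ 0.322 rad (18.5°).
Interpolate at f = 1/2 with slerp weights a = sin((1−f)δ)/sin δ ≈ 0.507, b = sin(fδ)/sin δ ≈ 0.507.
p = a·p₁ + b·p₂ ≈ (-0.350, 0.127, 0.928); φ = arcsin(p_z) ≈ 68.12°, λ = atan2(p_y, p_x) ≈ 160.13°.

≈ lat 68°, lon 160°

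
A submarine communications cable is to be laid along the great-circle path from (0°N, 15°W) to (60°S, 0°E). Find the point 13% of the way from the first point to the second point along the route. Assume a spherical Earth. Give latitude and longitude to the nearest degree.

≈ (8°S, 14°W)

The haversine formula gives a central angle δ ≈ 1.067 rad (61.1°) between the endpoints.
Interpolate at f = 0.13 with slerp weights a = sin((1−f)δ)/sin δ ≈ 0.914, b = sin(fδ)/sin δ ≈ 0.158.
p = a·p₁ + b·p₂ ≈ (0.962, -0.237, -0.137); φ = arcsin(p_z) ≈ -7.86°, λ = atan2(p_y, p_x) ≈ -13.82°.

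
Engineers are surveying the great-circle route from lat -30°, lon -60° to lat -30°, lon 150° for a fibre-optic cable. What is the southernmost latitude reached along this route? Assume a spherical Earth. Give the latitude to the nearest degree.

≈ -66°

The great circle lies in the plane with unit normal n̂ = (p₁ × p₂)/|p₁ × p₂|.
Here n̂_z ≈ -0.409; the vertex latitude is φ_max = arccos|n̂_z| ≈ 65.9°.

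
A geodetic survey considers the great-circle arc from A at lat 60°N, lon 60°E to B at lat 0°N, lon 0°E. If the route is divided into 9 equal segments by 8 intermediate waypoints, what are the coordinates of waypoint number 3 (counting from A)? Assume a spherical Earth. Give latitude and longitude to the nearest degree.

≈ lat 44°N, lon 28°E

Convert each endpoint to a unit vector on the sphere (x = cos φ cos λ, y = cos φ sin λ, z = sin φ).
The central angle between the endpoints is δ = arccos(p₁·p₂) ≈ 1.318 rad (75.5°).
Interpolate at f = 3/9 with slerp weights a = sin((1−f)δ)/sin δ ≈ 0.795, b = sin(fδ)/sin δ ≈ 0.439.
p = a·p₁ + b·p₂ ≈ (0.638, 0.344, 0.689); φ = arcsin(p_z) ≈ 43.52°, λ = atan2(p_y, p_x) ≈ 28.35°.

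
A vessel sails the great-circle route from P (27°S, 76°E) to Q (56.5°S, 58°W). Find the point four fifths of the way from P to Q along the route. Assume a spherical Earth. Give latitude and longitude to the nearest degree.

≈ (67°S, 28°W)

Write both endpoints as unit vectors p₁, p₂ with components (cos φ cos λ, cos φ sin λ, sin φ).
The central angle between the endpoints is δ = arccos(p₁·p₂) ≈ 1.534 rad (87.9°).
Interpolate at f = 4/5 with slerp weights a = sin((1−f)δ)/sin δ ≈ 0.302, b = sin(fδ)/sin δ ≈ 0.942.
p = a·p₁ + b·p₂ ≈ (0.341, -0.180, -0.923); φ = arcsin(p_z) ≈ -67.34°, λ = atan2(p_y, p_x) ≈ -27.81°.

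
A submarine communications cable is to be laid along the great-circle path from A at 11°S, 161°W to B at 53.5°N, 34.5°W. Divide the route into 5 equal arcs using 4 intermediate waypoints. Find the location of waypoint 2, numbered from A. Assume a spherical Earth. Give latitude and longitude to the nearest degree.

≈ 29°N, 133°W

Convert each endpoint to a unit vector on the sphere (x = cos φ cos λ, y = cos φ sin λ, z = sin φ).
The central angle between the endpoints is δ = arccos(p₁·p₂) ≈ 2.095 rad (120.0°).
Interpolate at f = 2/5 with slerp weights a = sin((1−f)δ)/sin δ ≈ 1.099, b = sin(fδ)/sin δ ≈ 0.859.
p = a·p₁ + b·p₂ ≈ (-0.599, -0.641, 0.481); φ = arcsin(p_z) ≈ 28.73°, λ = atan2(p_y, p_x) ≈ -133.08°.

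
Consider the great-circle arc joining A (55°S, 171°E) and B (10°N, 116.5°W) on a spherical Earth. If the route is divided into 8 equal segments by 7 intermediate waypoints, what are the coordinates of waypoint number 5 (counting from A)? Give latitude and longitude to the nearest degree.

Write both endpoints as unit vectors p₁, p₂ with components (cos φ cos λ, cos φ sin λ, sin φ).
The central angle between the endpoints is δ = arccos(p₁·p₂) ≈ 1.543 rad (88.4°).
Interpolate at f = 5/8 with slerp weights a = sin((1−f)δ)/sin δ ≈ 0.547, b = sin(fδ)/sin δ ≈ 0.822.
p = a·p₁ + b·p₂ ≈ (-0.671, -0.675, -0.305); φ = arcsin(p_z) ≈ -17.78°, λ = atan2(p_y, p_x) ≈ -134.82°.

≈ (18°S, 135°W)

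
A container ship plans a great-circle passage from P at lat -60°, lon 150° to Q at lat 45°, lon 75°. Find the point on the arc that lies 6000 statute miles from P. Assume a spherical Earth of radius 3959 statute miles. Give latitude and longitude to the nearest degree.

≈ lat 15°, lon 94°

The haversine formula gives a central angle δ ≈ 2.119 rad (121.4°) between the endpoints. The total great-circle distance is δ·R ≈ 2.119 × 3959 ≈ 8388 mi, so the target fraction is f = 6000/8388 ≈ 0.715.
Interpolate at f ≈ 0.715 with slerp weights a = sin((1−f)δ)/sin δ ≈ 0.664, b = sin(fδ)/sin δ ≈ 1.170.
p = a·p₁ + b·p₂ ≈ (-0.074, 0.965, 0.252); φ = arcsin(p_z) ≈ 14.57°, λ = atan2(p_y, p_x) ≈ 94.37°.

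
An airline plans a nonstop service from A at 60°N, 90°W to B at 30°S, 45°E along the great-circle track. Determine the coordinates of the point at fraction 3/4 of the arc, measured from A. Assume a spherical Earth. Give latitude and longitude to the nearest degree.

≈ 0°N, 28°E

Write both endpoints as unit vectors p₁, p₂ with components (cos φ cos λ, cos φ sin λ, sin φ).
The central angle between the endpoints is δ = arccos(p₁·p₂) ≈ 2.403 rad (137.7°).
Interpolate at f = 3/4 with slerp weights a = sin((1−f)δ)/sin δ ≈ 0.839, b = sin(fδ)/sin δ ≈ 1.445.
p = a·p₁ + b·p₂ ≈ (0.885, 0.465, 0.004); φ = arcsin(p_z) ≈ 0.24°, λ = atan2(p_y, p_x) ≈ 27.74°.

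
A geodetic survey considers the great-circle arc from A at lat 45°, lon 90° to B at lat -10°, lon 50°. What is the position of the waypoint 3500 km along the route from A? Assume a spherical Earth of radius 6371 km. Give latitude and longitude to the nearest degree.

Convert each endpoint to a unit vector on the sphere (x = cos φ cos λ, y = cos φ sin λ, z = sin φ).
The central angle between the endpoints is δ = arccos(p₁·p₂) ≈ 1.148 rad (65.8°). The total great-circle distance is δ·R ≈ 1.148 × 6371 ≈ 7311 km, so the target fraction is f = 3500/7311 ≈ 0.479.
Interpolate at f ≈ 0.479 with slerp weights a = sin((1−f)δ)/sin δ ≈ 0.618, b = sin(fδ)/sin δ ≈ 0.573.
p = a·p₁ + b·p₂ ≈ (0.363, 0.869, 0.337); φ = arcsin(p_z) ≈ 19.71°, λ = atan2(p_y, p_x) ≈ 67.35°.

≈ lat 20°, lon 67°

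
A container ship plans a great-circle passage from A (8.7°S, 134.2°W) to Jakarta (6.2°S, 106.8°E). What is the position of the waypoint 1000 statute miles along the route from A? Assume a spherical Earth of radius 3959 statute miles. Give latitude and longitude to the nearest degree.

≈ (11°S, 149°W)

Write both endpoints as unit vectors p₁, p₂ with components (cos φ cos λ, cos φ sin λ, sin φ).
The central angle between the endpoints is δ = arccos(p₁·p₂) ≈ 2.049 rad (117.4°). The total great-circle distance is δ·R ≈ 2.049 × 3959 ≈ 8112 mi, so the target fraction is f = 1000/8112 ≈ 0.123.
Interpolate at f ≈ 0.123 with slerp weights a = sin((1−f)δ)/sin δ ≈ 1.098, b = sin(fδ)/sin δ ≈ 0.281.
p = a·p₁ + b·p₂ ≈ (-0.837, -0.510, -0.196); φ = arcsin(p_z) ≈ -11.33°, λ = atan2(p_y, p_x) ≈ -148.65°.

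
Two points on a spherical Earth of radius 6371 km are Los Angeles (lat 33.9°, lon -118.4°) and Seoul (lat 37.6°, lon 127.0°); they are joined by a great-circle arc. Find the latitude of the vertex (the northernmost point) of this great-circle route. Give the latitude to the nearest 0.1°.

The great circle lies in the plane with unit normal n̂ = (p₁ × p₂)/|p₁ × p₂|.
Here n̂_z ≈ -0.599; the vertex latitude is φ_max = arccos|n̂_z| ≈ 53.2°.
Check via Clairaut: cos φ_max = |cos φ₁| · sin C = cos(33.9°)·sin(46.2°) ≈ 0.599, again giving ≈ 53.2°.

≈ 53.2°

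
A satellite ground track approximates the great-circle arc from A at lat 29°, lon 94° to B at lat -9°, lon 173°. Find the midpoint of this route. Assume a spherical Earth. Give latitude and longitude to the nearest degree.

Convert each endpoint to a unit vector on the sphere (x = cos φ cos λ, y = cos φ sin λ, z = sin φ).
The central angle between the endpoints is δ = arccos(p₁·p₂) ≈ 1.482 rad (84.9°).
Interpolate at f = 1/2 with slerp weights a = sin((1−f)δ)/sin δ ≈ 0.678, b = sin(fδ)/sin δ ≈ 0.678.
p = a·p₁ + b·p₂ ≈ (-0.706, 0.673, 0.223); φ = arcsin(p_z) ≈ 12.86°, λ = atan2(p_y, p_x) ≈ 136.37°.

≈ lat 13°, lon 136°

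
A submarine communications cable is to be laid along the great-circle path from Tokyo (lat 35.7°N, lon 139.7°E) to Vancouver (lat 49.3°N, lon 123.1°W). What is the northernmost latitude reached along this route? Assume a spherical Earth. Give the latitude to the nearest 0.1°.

The great circle lies in the plane with unit normal n̂ = (p₁ × p₂)/|p₁ × p₂|.
Here n̂_z ≈ +0.567; the vertex latitude is φ_max = arccos|n̂_z| ≈ 55.5°.

≈ 55.5°N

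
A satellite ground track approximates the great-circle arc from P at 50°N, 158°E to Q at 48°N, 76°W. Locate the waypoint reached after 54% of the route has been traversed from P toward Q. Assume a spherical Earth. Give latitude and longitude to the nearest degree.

The haversine formula gives a central angle δ ≈ 1.249 rad (71.6°) between the endpoints.
Interpolate at f = 0.54 with slerp weights a = sin((1−f)δ)/sin δ ≈ 0.573, b = sin(fδ)/sin δ ≈ 0.658.
p = a·p₁ + b·p₂ ≈ (-0.235, -0.289, 0.928); φ = arcsin(p_z) ≈ 68.12°, λ = atan2(p_y, p_x) ≈ -129.06°.

≈ 68°N, 129°W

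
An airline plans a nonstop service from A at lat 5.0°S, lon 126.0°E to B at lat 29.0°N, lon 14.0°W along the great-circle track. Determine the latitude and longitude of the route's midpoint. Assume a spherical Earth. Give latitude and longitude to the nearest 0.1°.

≈ lat 31.5°N, lon 66.1°E

Convert each endpoint to a unit vector on the sphere (x = cos φ cos λ, y = cos φ sin λ, z = sin φ).
The central angle between the endpoints is δ = arccos(p₁·p₂) ≈ 2.360 rad (135.2°).
Interpolate at f = 1/2 with slerp weights a = sin((1−f)δ)/sin δ ≈ 1.312, b = sin(fδ)/sin δ ≈ 1.312.
p = a·p₁ + b·p₂ ≈ (0.345, 0.780, 0.522); φ = arcsin(p_z) ≈ 31.46°, λ = atan2(p_y, p_x) ≈ 66.12°.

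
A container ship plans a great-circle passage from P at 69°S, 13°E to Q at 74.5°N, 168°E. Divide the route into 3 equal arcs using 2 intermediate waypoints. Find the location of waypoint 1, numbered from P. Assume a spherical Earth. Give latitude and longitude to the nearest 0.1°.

≈ 17.0°S, 50.0°E

From cos δ = sin φ₁ sin φ₂ + cos φ₁ cos φ₂ cos Δλ, the central angle is δ ≈ 2.977 rad (170.5°).
Interpolate at f = 1/3 with slerp weights a = sin((1−f)δ)/sin δ ≈ 5.576, b = sin(fδ)/sin δ ≈ 5.098.
p = a·p₁ + b·p₂ ≈ (0.614, 0.733, -0.293); φ = arcsin(p_z) ≈ -17.02°, λ = atan2(p_y, p_x) ≈ 50.02°.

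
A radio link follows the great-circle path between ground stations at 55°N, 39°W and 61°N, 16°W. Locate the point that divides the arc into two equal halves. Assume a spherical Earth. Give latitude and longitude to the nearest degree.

≈ 59°N, 28°W

Convert each endpoint to a unit vector on the sphere (x = cos φ cos λ, y = cos φ sin λ, z = sin φ).
The central angle between the endpoints is δ = arccos(p₁·p₂) ≈ 0.235 rad (13.5°).
Interpolate at f = 1/2 with slerp weights a = sin((1−f)δ)/sin δ ≈ 0.503, b = sin(fδ)/sin δ ≈ 0.503.
p = a·p₁ + b·p₂ ≈ (0.459, -0.249, 0.853); φ = arcsin(p_z) ≈ 58.52°, λ = atan2(p_y, p_x) ≈ -28.48°.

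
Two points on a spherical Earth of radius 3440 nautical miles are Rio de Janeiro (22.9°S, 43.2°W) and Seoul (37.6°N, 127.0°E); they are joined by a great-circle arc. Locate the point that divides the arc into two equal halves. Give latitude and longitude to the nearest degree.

≈ 49°N, 1°E

The haversine formula gives a central angle δ ≈ 2.846 rad (163.1°) between the endpoints.
Interpolate at f = 1/2 with slerp weights a = sin((1−f)δ)/sin δ ≈ 3.395, b = sin(fδ)/sin δ ≈ 3.395.
p = a·p₁ + b·p₂ ≈ (0.661, 0.007, 0.750); φ = arcsin(p_z) ≈ 48.62°, λ = atan2(p_y, p_x) ≈ 0.63°.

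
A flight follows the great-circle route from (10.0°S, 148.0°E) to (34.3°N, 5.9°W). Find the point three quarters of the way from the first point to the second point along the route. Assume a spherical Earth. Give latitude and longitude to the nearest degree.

Convert each endpoint to a unit vector on the sphere (x = cos φ cos λ, y = cos φ sin λ, z = sin φ).
The central angle between the endpoints is δ = arccos(p₁·p₂) ≈ 2.547 rad (145.9°).
Interpolate at f = 3/4 with slerp weights a = sin((1−f)δ)/sin δ ≈ 1.062, b = sin(fδ)/sin δ ≈ 1.684.
p = a·p₁ + b·p₂ ≈ (0.497, 0.411, 0.764); φ = arcsin(p_z) ≈ 49.85°, λ = atan2(p_y, p_x) ≈ 39.61°.

≈ (50°N, 40°E)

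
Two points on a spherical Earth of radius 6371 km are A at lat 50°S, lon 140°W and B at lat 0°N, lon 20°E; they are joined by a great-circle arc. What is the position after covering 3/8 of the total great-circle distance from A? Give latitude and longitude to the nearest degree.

Convert each endpoint to a unit vector on the sphere (x = cos φ cos λ, y = cos φ sin λ, z = sin φ).
The central angle between the endpoints is δ = arccos(p₁·p₂) ≈ 2.219 rad (127.2°).
Interpolate at f = 3/8 with slerp weights a = sin((1−f)δ)/sin δ ≈ 1.234, b = sin(fδ)/sin δ ≈ 0.928.
p = a·p₁ + b·p₂ ≈ (0.264, -0.192, -0.945); φ = arcsin(p_z) ≈ -70.91°, λ = atan2(p_y, p_x) ≈ -36.04°.

≈ lat 71°S, lon 36°W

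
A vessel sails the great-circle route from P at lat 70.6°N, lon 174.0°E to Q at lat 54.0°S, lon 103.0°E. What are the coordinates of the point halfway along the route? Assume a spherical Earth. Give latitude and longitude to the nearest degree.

Convert each endpoint to a unit vector on the sphere (x = cos φ cos λ, y = cos φ sin λ, z = sin φ).
The central angle between the endpoints is δ = arccos(p₁·p₂) ≈ 2.346 rad (134.4°).
Interpolate at f = 1/2 with slerp weights a = sin((1−f)δ)/sin δ ≈ 1.290, b = sin(fδ)/sin δ ≈ 1.290.
p = a·p₁ + b·p₂ ≈ (-0.597, 0.784, 0.173); φ = arcsin(p_z) ≈ 9.97°, λ = atan2(p_y, p_x) ≈ 127.29°.

≈ lat 10°N, lon 127°E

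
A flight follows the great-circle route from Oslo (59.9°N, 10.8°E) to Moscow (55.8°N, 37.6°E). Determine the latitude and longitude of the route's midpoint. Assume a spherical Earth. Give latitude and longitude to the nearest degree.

Convert each endpoint to a unit vector on the sphere (x = cos φ cos λ, y = cos φ sin λ, z = sin φ).
The central angle between the endpoints is δ = arccos(p₁·p₂) ≈ 0.257 rad (14.7°).
Interpolate at f = 1/2 with slerp weights a = sin((1−f)δ)/sin δ ≈ 0.504, b = sin(fδ)/sin δ ≈ 0.504.
p = a·p₁ + b·p₂ ≈ (0.473, 0.220, 0.853); φ = arcsin(p_z) ≈ 58.56°, λ = atan2(p_y, p_x) ≈ 24.98°.

≈ 59°N, 25°E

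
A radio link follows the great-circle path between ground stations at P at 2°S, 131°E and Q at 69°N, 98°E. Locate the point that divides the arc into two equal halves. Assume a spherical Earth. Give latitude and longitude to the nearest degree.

≈ 34°N, 122°E

The haversine formula gives a central angle δ ≈ 1.300 rad (74.5°) between the endpoints.
Interpolate at f = 1/2 with slerp weights a = sin((1−f)δ)/sin δ ≈ 0.628, b = sin(fδ)/sin δ ≈ 0.628.
p = a·p₁ + b·p₂ ≈ (-0.443, 0.697, 0.564); φ = arcsin(p_z) ≈ 34.36°, λ = atan2(p_y, p_x) ≈ 122.46°.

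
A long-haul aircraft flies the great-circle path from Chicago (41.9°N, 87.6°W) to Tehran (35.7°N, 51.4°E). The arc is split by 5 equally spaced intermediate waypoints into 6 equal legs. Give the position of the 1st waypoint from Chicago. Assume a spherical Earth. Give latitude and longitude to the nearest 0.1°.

≈ 54.4°N, 73.3°W

The haversine formula gives a central angle δ ≈ 1.637 rad (93.8°) between the endpoints.
Interpolate at f = 1/6 with slerp weights a = sin((1−f)δ)/sin δ ≈ 0.981, b = sin(fδ)/sin δ ≈ 0.270.
p = a·p₁ + b·p₂ ≈ (0.167, -0.558, 0.813); φ = arcsin(p_z) ≈ 54.36°, λ = atan2(p_y, p_x) ≈ -73.30°.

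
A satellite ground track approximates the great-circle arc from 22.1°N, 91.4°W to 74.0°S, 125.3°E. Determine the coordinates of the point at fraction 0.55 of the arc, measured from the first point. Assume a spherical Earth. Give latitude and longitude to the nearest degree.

Write both endpoints as unit vectors p₁, p₂ with components (cos φ cos λ, cos φ sin λ, sin φ).
The central angle between the endpoints is δ = arccos(p₁·p₂) ≈ 2.173 rad (124.5°).
Interpolate at f = 0.55 with slerp weights a = sin((1−f)δ)/sin δ ≈ 1.006, b = sin(fδ)/sin δ ≈ 1.129.
p = a·p₁ + b·p₂ ≈ (-0.203, -0.678, -0.706); φ = arcsin(p_z) ≈ -44.95°, λ = atan2(p_y, p_x) ≈ -106.63°.

≈ 45°S, 107°W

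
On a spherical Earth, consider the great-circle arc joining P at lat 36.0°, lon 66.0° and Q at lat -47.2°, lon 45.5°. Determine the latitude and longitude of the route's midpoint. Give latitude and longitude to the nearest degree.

From cos δ = sin φ₁ sin φ₂ + cos φ₁ cos φ₂ cos Δλ, the central angle is δ ≈ 1.487 rad (85.2°).
Interpolate at f = 1/2 with slerp weights a = sin((1−f)δ)/sin δ ≈ 0.679, b = sin(fδ)/sin δ ≈ 0.679.
p = a·p₁ + b·p₂ ≈ (0.547, 0.831, -0.099); φ = arcsin(p_z) ≈ -5.69°, λ = atan2(p_y, p_x) ≈ 56.65°.

≈ lat -6°, lon 57°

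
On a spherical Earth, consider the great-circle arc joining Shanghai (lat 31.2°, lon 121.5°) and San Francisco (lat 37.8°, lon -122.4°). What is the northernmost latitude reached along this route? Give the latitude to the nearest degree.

≈ 53°

The great circle lies in the plane with unit normal n̂ = (p₁ × p₂)/|p₁ × p₂|.
Here n̂_z ≈ +0.607; the vertex latitude is φ_max = arccos|n̂_z| ≈ 52.6°.
Check via Clairaut: cos φ_max = |cos φ₁| · sin C = cos(31.2°)·sin(45.2°) ≈ 0.607, again giving ≈ 52.6°.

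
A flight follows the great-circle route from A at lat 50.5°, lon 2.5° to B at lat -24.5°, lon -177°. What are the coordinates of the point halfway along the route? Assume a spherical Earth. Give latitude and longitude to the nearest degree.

Write both endpoints as unit vectors p₁, p₂ with components (cos φ cos λ, cos φ sin λ, sin φ).
The central angle between the endpoints is δ = arccos(p₁·p₂) ≈ 2.688 rad (154.0°).
Interpolate at f = 1/2 with slerp weights a = sin((1−f)δ)/sin δ ≈ 2.222, b = sin(fδ)/sin δ ≈ 2.222.
p = a·p₁ + b·p₂ ≈ (-0.607, -0.044, 0.793); φ = arcsin(p_z) ≈ 52.49°, λ = atan2(p_y, p_x) ≈ -175.84°.

≈ lat 52°, lon -176°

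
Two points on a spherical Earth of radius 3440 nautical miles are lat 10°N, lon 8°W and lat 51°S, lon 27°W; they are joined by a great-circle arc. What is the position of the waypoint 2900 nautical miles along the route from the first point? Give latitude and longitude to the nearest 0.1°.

≈ lat 36.9°S, lon 20.4°W

From cos δ = sin φ₁ sin φ₂ + cos φ₁ cos φ₂ cos Δλ, the central angle is δ ≈ 1.103 rad (63.2°). The total great-circle distance is δ·R ≈ 1.103 × 3440 ≈ 3794 nmi, so the target fraction is f = 2900/3794 ≈ 0.764.
Interpolate at f ≈ 0.764 with slerp weights a = sin((1−f)δ)/sin δ ≈ 0.288, b = sin(fδ)/sin δ ≈ 0.837.
p = a·p₁ + b·p₂ ≈ (0.750, -0.278, -0.600); φ = arcsin(p_z) ≈ -36.88°, λ = atan2(p_y, p_x) ≈ -20.37°.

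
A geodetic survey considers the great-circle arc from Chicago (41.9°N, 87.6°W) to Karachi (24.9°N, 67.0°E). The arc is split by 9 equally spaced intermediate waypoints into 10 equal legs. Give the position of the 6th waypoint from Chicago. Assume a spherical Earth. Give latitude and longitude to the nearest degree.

≈ 63°N, 36°E

The haversine formula gives a central angle δ ≈ 1.906 rad (109.2°) between the endpoints.
Interpolate at f = 6/10 with slerp weights a = sin((1−f)δ)/sin δ ≈ 0.731, b = sin(fδ)/sin δ ≈ 0.964.
p = a·p₁ + b·p₂ ≈ (0.364, 0.261, 0.894); φ = arcsin(p_z) ≈ 63.38°, λ = atan2(p_y, p_x) ≈ 35.60°.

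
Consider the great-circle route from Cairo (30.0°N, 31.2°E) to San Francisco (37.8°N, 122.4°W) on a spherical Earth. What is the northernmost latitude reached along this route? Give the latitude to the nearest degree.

The great circle lies in the plane with unit normal n̂ = (p₁ × p₂)/|p₁ × p₂|.
Here n̂_z ≈ -0.320; the vertex latitude is φ_max = arccos|n̂_z| ≈ 71.4°.
Check via Clairaut: cos φ_max = |cos φ₁| · sin C = cos(30.0°)·sin(21.7°) ≈ 0.320, again giving ≈ 71.4°.

≈ 71°N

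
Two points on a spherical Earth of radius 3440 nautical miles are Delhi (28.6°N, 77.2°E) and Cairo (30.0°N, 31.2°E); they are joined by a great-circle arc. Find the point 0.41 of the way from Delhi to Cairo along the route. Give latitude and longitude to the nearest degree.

Write both endpoints as unit vectors p₁, p₂ with components (cos φ cos λ, cos φ sin λ, sin φ).
The central angle between the endpoints is δ = arccos(p₁·p₂) ≈ 0.696 rad (39.9°).
Interpolate at f = 0.41 with slerp weights a = sin((1−f)δ)/sin δ ≈ 0.623, b = sin(fδ)/sin δ ≈ 0.439.
p = a·p₁ + b·p₂ ≈ (0.446, 0.730, 0.518); φ = arcsin(p_z) ≈ 31.17°, λ = atan2(p_y, p_x) ≈ 58.56°.

≈ 31°N, 59°E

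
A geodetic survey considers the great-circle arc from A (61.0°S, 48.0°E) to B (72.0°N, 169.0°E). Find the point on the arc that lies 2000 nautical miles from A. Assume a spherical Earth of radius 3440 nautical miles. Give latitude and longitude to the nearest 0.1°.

≈ (31.7°S, 72.2°E)

Write both endpoints as unit vectors p₁, p₂ with components (cos φ cos λ, cos φ sin λ, sin φ).
The central angle between the endpoints is δ = arccos(p₁·p₂) ≈ 2.712 rad (155.4°). The total great-circle distance is δ·R ≈ 2.712 × 3440 ≈ 9328 nmi, so the target fraction is f = 2000/9328 ≈ 0.214.
Interpolate at f ≈ 0.214 with slerp weights a = sin((1−f)δ)/sin δ ≈ 2.033, b = sin(fδ)/sin δ ≈ 1.317.
p = a·p₁ + b·p₂ ≈ (0.260, 0.810, -0.525); φ = arcsin(p_z) ≈ -31.69°, λ = atan2(p_y, p_x) ≈ 72.21°.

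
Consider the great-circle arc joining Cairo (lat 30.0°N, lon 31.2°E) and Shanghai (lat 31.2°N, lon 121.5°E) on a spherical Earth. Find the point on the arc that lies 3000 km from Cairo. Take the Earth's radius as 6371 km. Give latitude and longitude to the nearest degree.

Write both endpoints as unit vectors p₁, p₂ with components (cos φ cos λ, cos φ sin λ, sin φ).
The central angle between the endpoints is δ = arccos(p₁·p₂) ≈ 1.313 rad (75.2°). The total great-circle distance is δ·R ≈ 1.313 × 6371 ≈ 8364 km, so the target fraction is f = 3000/8364 ≈ 0.359.
Interpolate at f ≈ 0.359 with slerp weights a = sin((1−f)δ)/sin δ ≈ 0.771, b = sin(fδ)/sin δ ≈ 0.469.
p = a·p₁ + b·p₂ ≈ (0.362, 0.688, 0.629); φ = arcsin(p_z) ≈ 38.96°, λ = atan2(p_y, p_x) ≈ 62.27°.

≈ lat 39°N, lon 62°E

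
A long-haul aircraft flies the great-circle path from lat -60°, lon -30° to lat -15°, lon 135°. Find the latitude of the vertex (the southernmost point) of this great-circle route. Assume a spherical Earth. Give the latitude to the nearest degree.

The great circle lies in the plane with unit normal n̂ = (p₁ × p₂)/|p₁ × p₂|.
Here n̂_z ≈ +0.129; the vertex latitude is φ_max = arccos|n̂_z| ≈ 82.6°.
Check via Clairaut: cos φ_max = |cos φ₁| · sin C = cos(60.0°)·sin(165.1°) ≈ 0.129, again giving ≈ 82.6°.

≈ -83°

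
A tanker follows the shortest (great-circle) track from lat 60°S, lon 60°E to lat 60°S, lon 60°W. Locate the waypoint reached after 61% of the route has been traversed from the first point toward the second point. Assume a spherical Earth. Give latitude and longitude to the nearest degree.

From cos δ = sin φ₁ sin φ₂ + cos φ₁ cos φ₂ cos Δλ, the central angle is δ ≈ 0.896 rad (51.3°).
Interpolate at f = 0.61 with slerp weights a = sin((1−f)δ)/sin δ ≈ 0.438, b = sin(fδ)/sin δ ≈ 0.666.
p = a·p₁ + b·p₂ ≈ (0.276, -0.098, -0.956); φ = arcsin(p_z) ≈ -72.96°, λ = atan2(p_y, p_x) ≈ -19.62°.

≈ lat 73°S, lon 20°W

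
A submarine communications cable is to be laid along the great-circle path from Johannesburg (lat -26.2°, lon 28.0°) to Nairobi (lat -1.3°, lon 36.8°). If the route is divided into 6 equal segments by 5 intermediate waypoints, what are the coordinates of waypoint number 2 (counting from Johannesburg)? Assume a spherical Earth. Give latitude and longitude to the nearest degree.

≈ lat -18°, lon 31°

Write both endpoints as unit vectors p₁, p₂ with components (cos φ cos λ, cos φ sin λ, sin φ).
The central angle between the endpoints is δ = arccos(p₁·p₂) ≈ 0.459 rad (26.3°).
Interpolate at f = 2/6 with slerp weights a = sin((1−f)δ)/sin δ ≈ 0.680, b = sin(fδ)/sin δ ≈ 0.344.
p = a·p₁ + b·p₂ ≈ (0.814, 0.492, -0.308); φ = arcsin(p_z) ≈ -17.94°, λ = atan2(p_y, p_x) ≈ 31.17°.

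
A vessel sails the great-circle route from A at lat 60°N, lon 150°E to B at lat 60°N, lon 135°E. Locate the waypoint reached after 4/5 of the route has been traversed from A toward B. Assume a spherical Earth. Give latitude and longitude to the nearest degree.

Write both endpoints as unit vectors p₁, p₂ with components (cos φ cos λ, cos φ sin λ, sin φ).
The central angle between the endpoints is δ = arccos(p₁·p₂) ≈ 0.131 rad (7.5°).
Interpolate at f = 4/5 with slerp weights a = sin((1−f)δ)/sin δ ≈ 0.201, b = sin(fδ)/sin δ ≈ 0.801.
p = a·p₁ + b·p₂ ≈ (-0.370, 0.333, 0.867); φ = arcsin(p_z) ≈ 60.14°, λ = atan2(p_y, p_x) ≈ 137.99°.

≈ lat 60°N, lon 138°E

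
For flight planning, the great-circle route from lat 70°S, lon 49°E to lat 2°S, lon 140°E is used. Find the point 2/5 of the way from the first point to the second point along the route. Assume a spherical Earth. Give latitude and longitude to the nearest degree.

Convert each endpoint to a unit vector on the sphere (x = cos φ cos λ, y = cos φ sin λ, z = sin φ).
The central angle between the endpoints is δ = arccos(p₁·p₂) ≈ 1.544 rad (88.5°).
Interpolate at f = 2/5 with slerp weights a = sin((1−f)δ)/sin δ ≈ 0.800, b = sin(fδ)/sin δ ≈ 0.579.
p = a·p₁ + b·p₂ ≈ (-0.264, 0.579, -0.772); φ = arcsin(p_z) ≈ -50.51°, λ = atan2(p_y, p_x) ≈ 114.53°.

≈ lat 51°S, lon 115°E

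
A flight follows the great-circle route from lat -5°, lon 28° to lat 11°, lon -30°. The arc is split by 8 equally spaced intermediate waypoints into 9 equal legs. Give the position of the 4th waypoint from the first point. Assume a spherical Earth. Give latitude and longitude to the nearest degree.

Convert each endpoint to a unit vector on the sphere (x = cos φ cos λ, y = cos φ sin λ, z = sin φ).
The central angle between the endpoints is δ = arccos(p₁·p₂) ≈ 1.045 rad (59.9°).
Interpolate at f = 4/9 with slerp weights a = sin((1−f)δ)/sin δ ≈ 0.634, b = sin(fδ)/sin δ ≈ 0.518.
p = a·p₁ + b·p₂ ≈ (0.998, 0.042, 0.044); φ = arcsin(p_z) ≈ 2.50°, λ = atan2(p_y, p_x) ≈ 2.43°.

≈ lat 2°, lon 2°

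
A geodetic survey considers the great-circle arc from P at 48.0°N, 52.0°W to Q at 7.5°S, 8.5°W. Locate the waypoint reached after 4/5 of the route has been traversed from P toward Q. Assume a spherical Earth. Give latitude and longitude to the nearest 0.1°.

Convert each endpoint to a unit vector on the sphere (x = cos φ cos λ, y = cos φ sin λ, z = sin φ).
The central angle between the endpoints is δ = arccos(p₁·p₂) ≈ 1.176 rad (67.4°).
Interpolate at f = 4/5 with slerp weights a = sin((1−f)δ)/sin δ ≈ 0.253, b = sin(fδ)/sin δ ≈ 0.875.
p = a·p₁ + b·p₂ ≈ (0.962, -0.261, 0.073); φ = arcsin(p_z) ≈ 4.21°, λ = atan2(p_y, p_x) ≈ -15.20°.

≈ 4.2°N, 15.2°W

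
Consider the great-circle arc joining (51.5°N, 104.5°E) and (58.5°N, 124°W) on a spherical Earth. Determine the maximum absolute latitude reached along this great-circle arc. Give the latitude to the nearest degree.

≈ 74°N

The great circle lies in the plane with unit normal n̂ = (p₁ × p₂)/|p₁ × p₂|.
Here n̂_z ≈ +0.273; the vertex latitude is φ_max = arccos|n̂_z| ≈ 74.2°.
Check via Clairaut: cos φ_max = |cos φ₁| · sin C = cos(51.5°)·sin(26.0°) ≈ 0.273, again giving ≈ 74.2°.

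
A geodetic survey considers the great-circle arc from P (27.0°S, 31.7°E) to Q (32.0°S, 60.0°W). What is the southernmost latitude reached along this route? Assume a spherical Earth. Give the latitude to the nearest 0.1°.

≈ 39.3°S

The great circle lies in the plane with unit normal n̂ = (p₁ × p₂)/|p₁ × p₂|.
Here n̂_z ≈ -0.774; the vertex latitude is φ_max = arccos|n̂_z| ≈ 39.3°.
Check via Clairaut: cos φ_max = |cos φ₁| · sin C = cos(27.0°)·sin(119.7°) ≈ 0.774, again giving ≈ 39.3°.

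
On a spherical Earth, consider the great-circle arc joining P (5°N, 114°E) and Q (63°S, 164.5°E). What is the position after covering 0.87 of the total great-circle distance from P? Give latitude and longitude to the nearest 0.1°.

From cos δ = sin φ₁ sin φ₂ + cos φ₁ cos φ₂ cos Δλ, the central angle is δ ≈ 1.359 rad (77.9°).
Interpolate at f = 0.87 with slerp weights a = sin((1−f)δ)/sin δ ≈ 0.180, b = sin(fδ)/sin δ ≈ 0.947.
p = a·p₁ + b·p₂ ≈ (-0.487, 0.278, -0.828); φ = arcsin(p_z) ≈ -55.88°, λ = atan2(p_y, p_x) ≈ 150.24°.

≈ (55.9°S, 150.2°E)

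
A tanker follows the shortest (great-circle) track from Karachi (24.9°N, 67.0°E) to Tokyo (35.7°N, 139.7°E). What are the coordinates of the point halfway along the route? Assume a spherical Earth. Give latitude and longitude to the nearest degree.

Write both endpoints as unit vectors p₁, p₂ with components (cos φ cos λ, cos φ sin λ, sin φ).
The central angle between the endpoints is δ = arccos(p₁·p₂) ≈ 1.087 rad (62.3°).
Interpolate at f = 1/2 with slerp weights a = sin((1−f)δ)/sin δ ≈ 0.584, b = sin(fδ)/sin δ ≈ 0.584.
p = a·p₁ + b·p₂ ≈ (-0.155, 0.795, 0.587); φ = arcsin(p_z) ≈ 35.94°, λ = atan2(p_y, p_x) ≈ 101.02°.

≈ 36°N, 101°E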